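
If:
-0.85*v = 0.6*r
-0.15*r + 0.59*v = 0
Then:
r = 0.00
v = 0.00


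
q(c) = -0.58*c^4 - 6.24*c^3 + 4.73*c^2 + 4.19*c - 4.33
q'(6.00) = -1114.09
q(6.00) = -1908.43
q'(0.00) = 4.19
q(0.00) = -4.33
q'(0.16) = 5.21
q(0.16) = -3.56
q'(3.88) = -376.44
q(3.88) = -412.80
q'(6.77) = -1509.63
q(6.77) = -2913.76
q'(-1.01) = -22.07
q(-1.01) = 2.09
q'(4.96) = -692.53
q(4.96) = -979.65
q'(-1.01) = -22.07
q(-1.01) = 2.09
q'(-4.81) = -216.24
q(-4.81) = 468.90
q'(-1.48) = -43.29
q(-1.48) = 17.28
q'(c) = -2.32*c^3 - 18.72*c^2 + 9.46*c + 4.19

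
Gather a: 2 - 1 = 1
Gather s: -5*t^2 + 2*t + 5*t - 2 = -5*t^2 + 7*t - 2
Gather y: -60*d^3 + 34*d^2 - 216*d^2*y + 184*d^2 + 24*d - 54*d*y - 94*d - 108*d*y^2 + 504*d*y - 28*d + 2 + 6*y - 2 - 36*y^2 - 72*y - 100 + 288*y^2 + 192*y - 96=-60*d^3 + 218*d^2 - 98*d + y^2*(252 - 108*d) + y*(-216*d^2 + 450*d + 126) - 196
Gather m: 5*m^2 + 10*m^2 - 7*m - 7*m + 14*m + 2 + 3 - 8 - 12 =15*m^2 - 15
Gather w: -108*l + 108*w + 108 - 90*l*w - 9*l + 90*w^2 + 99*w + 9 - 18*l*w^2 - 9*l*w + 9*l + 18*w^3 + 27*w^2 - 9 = -108*l + 18*w^3 + w^2*(117 - 18*l) + w*(207 - 99*l) + 108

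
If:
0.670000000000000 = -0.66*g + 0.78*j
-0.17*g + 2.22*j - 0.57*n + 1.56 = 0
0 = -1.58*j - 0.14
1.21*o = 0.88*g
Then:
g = -1.12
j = -0.09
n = 2.73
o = -0.81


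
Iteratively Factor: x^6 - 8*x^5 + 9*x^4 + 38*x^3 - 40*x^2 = (x - 4)*(x^5 - 4*x^4 - 7*x^3 + 10*x^2) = (x - 4)*(x + 2)*(x^4 - 6*x^3 + 5*x^2) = (x - 5)*(x - 4)*(x + 2)*(x^3 - x^2) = x*(x - 5)*(x - 4)*(x + 2)*(x^2 - x) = x^2*(x - 5)*(x - 4)*(x + 2)*(x - 1)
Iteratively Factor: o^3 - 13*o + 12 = (o + 4)*(o^2 - 4*o + 3) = (o - 3)*(o + 4)*(o - 1)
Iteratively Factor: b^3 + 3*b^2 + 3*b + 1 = (b + 1)*(b^2 + 2*b + 1) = (b + 1)^2*(b + 1)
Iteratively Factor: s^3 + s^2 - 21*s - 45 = (s + 3)*(s^2 - 2*s - 15) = (s + 3)^2*(s - 5)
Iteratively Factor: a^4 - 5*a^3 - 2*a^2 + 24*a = (a - 3)*(a^3 - 2*a^2 - 8*a) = a*(a - 3)*(a^2 - 2*a - 8) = a*(a - 3)*(a + 2)*(a - 4)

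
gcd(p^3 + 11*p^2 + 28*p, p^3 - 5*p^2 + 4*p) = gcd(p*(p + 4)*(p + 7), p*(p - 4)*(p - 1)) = p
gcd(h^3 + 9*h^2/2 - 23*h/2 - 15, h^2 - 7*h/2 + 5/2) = h - 5/2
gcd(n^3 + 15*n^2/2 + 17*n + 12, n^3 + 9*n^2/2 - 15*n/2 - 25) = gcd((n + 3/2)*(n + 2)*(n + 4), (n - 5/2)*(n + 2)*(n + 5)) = n + 2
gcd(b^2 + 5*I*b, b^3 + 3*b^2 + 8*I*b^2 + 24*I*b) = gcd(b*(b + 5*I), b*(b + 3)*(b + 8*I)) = b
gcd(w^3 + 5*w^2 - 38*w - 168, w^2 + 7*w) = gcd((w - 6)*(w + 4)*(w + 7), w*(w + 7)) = w + 7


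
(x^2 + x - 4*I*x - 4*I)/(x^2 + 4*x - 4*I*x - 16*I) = (x + 1)/(x + 4)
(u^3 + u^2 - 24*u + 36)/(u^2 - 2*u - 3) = (u^2 + 4*u - 12)/(u + 1)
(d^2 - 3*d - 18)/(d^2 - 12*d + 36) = (d + 3)/(d - 6)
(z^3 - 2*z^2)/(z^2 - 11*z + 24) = z^2*(z - 2)/(z^2 - 11*z + 24)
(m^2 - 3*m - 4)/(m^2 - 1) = (m - 4)/(m - 1)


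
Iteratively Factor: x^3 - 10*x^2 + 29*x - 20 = (x - 4)*(x^2 - 6*x + 5) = (x - 4)*(x - 1)*(x - 5)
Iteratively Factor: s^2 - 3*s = (s)*(s - 3)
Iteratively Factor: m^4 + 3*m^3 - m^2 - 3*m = (m + 1)*(m^3 + 2*m^2 - 3*m) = m*(m + 1)*(m^2 + 2*m - 3) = m*(m - 1)*(m + 1)*(m + 3)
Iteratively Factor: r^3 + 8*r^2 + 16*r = (r + 4)*(r^2 + 4*r) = r*(r + 4)*(r + 4)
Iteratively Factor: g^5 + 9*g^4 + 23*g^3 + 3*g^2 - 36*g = (g)*(g^4 + 9*g^3 + 23*g^2 + 3*g - 36) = g*(g + 3)*(g^3 + 6*g^2 + 5*g - 12) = g*(g + 3)*(g + 4)*(g^2 + 2*g - 3) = g*(g - 1)*(g + 3)*(g + 4)*(g + 3)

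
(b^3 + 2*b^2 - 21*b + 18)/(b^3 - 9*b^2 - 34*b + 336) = (b^2 - 4*b + 3)/(b^2 - 15*b + 56)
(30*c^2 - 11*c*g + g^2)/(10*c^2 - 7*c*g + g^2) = (6*c - g)/(2*c - g)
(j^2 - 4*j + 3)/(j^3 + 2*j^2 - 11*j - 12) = (j - 1)/(j^2 + 5*j + 4)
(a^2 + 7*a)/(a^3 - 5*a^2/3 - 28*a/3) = 3*(a + 7)/(3*a^2 - 5*a - 28)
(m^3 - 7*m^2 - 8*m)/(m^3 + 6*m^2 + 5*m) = (m - 8)/(m + 5)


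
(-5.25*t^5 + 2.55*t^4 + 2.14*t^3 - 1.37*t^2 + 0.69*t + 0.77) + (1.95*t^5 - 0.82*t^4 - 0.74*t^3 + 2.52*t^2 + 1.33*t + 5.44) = -3.3*t^5 + 1.73*t^4 + 1.4*t^3 + 1.15*t^2 + 2.02*t + 6.21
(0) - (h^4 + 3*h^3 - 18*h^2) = -h^4 - 3*h^3 + 18*h^2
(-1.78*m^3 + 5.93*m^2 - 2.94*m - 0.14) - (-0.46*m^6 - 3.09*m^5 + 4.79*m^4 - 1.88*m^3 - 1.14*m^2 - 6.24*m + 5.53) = 0.46*m^6 + 3.09*m^5 - 4.79*m^4 + 0.0999999999999999*m^3 + 7.07*m^2 + 3.3*m - 5.67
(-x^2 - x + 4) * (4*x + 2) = -4*x^3 - 6*x^2 + 14*x + 8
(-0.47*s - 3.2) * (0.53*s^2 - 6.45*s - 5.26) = -0.2491*s^3 + 1.3355*s^2 + 23.1122*s + 16.832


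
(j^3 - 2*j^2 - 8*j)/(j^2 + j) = (j^2 - 2*j - 8)/(j + 1)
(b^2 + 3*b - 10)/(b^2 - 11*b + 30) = (b^2 + 3*b - 10)/(b^2 - 11*b + 30)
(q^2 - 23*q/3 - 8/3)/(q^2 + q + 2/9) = 3*(q - 8)/(3*q + 2)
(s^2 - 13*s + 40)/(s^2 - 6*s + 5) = (s - 8)/(s - 1)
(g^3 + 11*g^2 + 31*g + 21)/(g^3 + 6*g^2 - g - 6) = (g^2 + 10*g + 21)/(g^2 + 5*g - 6)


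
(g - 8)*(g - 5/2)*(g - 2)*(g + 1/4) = g^4 - 49*g^3/4 + 303*g^2/8 - 119*g/4 - 10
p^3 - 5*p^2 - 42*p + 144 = (p - 8)*(p - 3)*(p + 6)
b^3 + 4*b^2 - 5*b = b*(b - 1)*(b + 5)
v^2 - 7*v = v*(v - 7)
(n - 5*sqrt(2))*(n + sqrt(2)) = n^2 - 4*sqrt(2)*n - 10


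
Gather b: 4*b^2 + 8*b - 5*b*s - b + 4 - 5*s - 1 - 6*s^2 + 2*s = 4*b^2 + b*(7 - 5*s) - 6*s^2 - 3*s + 3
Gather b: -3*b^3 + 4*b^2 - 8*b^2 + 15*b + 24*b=-3*b^3 - 4*b^2 + 39*b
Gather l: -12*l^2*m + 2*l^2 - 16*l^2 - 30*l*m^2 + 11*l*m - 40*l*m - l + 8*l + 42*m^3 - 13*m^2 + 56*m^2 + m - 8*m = l^2*(-12*m - 14) + l*(-30*m^2 - 29*m + 7) + 42*m^3 + 43*m^2 - 7*m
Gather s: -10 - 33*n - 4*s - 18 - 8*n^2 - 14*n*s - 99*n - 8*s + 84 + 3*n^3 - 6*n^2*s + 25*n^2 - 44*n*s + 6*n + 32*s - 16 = 3*n^3 + 17*n^2 - 126*n + s*(-6*n^2 - 58*n + 20) + 40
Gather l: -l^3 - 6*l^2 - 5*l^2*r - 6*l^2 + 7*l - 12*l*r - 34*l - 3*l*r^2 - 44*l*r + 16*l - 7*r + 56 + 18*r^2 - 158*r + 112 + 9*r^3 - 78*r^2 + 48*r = -l^3 + l^2*(-5*r - 12) + l*(-3*r^2 - 56*r - 11) + 9*r^3 - 60*r^2 - 117*r + 168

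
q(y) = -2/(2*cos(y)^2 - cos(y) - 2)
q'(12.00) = 1.26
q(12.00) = 1.41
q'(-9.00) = -11.72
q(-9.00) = -3.50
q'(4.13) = -7.49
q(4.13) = 2.37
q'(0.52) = -1.32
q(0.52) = 1.47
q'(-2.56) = -88.64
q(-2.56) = -8.62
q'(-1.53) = -0.40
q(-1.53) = 0.98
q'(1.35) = 0.05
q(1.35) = 0.94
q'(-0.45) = 1.38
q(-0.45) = 1.56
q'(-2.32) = -35.63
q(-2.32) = 5.11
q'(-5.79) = -1.35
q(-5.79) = 1.50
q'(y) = -2*(4*sin(y)*cos(y) - sin(y))/(2*cos(y)^2 - cos(y) - 2)^2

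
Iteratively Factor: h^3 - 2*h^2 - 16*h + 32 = (h + 4)*(h^2 - 6*h + 8) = (h - 2)*(h + 4)*(h - 4)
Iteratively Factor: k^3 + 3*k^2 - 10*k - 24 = (k - 3)*(k^2 + 6*k + 8) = (k - 3)*(k + 2)*(k + 4)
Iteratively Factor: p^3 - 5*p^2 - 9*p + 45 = (p - 3)*(p^2 - 2*p - 15) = (p - 3)*(p + 3)*(p - 5)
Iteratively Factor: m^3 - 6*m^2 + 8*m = (m - 2)*(m^2 - 4*m) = m*(m - 2)*(m - 4)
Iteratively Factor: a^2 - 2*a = (a)*(a - 2)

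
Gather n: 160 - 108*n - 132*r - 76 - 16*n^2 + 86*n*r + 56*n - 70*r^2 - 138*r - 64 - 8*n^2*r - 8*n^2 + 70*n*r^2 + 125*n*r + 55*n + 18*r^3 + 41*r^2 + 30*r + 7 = n^2*(-8*r - 24) + n*(70*r^2 + 211*r + 3) + 18*r^3 - 29*r^2 - 240*r + 27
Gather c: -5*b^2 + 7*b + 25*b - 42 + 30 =-5*b^2 + 32*b - 12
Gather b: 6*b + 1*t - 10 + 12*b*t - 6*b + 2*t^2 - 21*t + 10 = 12*b*t + 2*t^2 - 20*t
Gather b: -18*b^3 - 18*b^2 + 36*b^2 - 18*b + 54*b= -18*b^3 + 18*b^2 + 36*b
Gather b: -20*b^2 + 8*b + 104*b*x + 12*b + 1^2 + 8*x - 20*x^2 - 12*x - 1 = -20*b^2 + b*(104*x + 20) - 20*x^2 - 4*x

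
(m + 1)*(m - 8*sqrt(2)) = m^2 - 8*sqrt(2)*m + m - 8*sqrt(2)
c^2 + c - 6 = (c - 2)*(c + 3)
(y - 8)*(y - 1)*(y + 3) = y^3 - 6*y^2 - 19*y + 24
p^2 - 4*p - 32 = (p - 8)*(p + 4)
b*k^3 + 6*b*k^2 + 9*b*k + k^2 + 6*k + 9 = (k + 3)^2*(b*k + 1)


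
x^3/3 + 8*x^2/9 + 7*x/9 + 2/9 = (x/3 + 1/3)*(x + 2/3)*(x + 1)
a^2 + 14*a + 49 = (a + 7)^2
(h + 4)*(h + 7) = h^2 + 11*h + 28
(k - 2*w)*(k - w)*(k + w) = k^3 - 2*k^2*w - k*w^2 + 2*w^3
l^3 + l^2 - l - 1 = (l - 1)*(l + 1)^2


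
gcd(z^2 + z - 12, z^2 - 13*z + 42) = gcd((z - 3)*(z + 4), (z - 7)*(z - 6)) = 1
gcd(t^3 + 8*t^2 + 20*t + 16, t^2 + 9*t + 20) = t + 4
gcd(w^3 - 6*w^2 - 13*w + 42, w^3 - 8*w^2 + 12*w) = w - 2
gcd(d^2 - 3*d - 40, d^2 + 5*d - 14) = 1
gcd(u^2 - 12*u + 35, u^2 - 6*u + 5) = u - 5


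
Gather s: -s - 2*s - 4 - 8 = -3*s - 12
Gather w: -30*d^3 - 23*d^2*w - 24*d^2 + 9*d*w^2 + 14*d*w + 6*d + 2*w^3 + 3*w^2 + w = -30*d^3 - 24*d^2 + 6*d + 2*w^3 + w^2*(9*d + 3) + w*(-23*d^2 + 14*d + 1)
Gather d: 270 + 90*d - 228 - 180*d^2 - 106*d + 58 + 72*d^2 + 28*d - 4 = -108*d^2 + 12*d + 96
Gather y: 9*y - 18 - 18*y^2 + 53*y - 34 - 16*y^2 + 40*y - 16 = -34*y^2 + 102*y - 68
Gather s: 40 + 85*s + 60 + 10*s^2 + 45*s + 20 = 10*s^2 + 130*s + 120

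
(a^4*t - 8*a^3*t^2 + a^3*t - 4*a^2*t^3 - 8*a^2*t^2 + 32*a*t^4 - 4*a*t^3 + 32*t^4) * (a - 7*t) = a^5*t - 15*a^4*t^2 + a^4*t + 52*a^3*t^3 - 15*a^3*t^2 + 60*a^2*t^4 + 52*a^2*t^3 - 224*a*t^5 + 60*a*t^4 - 224*t^5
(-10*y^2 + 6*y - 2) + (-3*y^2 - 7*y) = -13*y^2 - y - 2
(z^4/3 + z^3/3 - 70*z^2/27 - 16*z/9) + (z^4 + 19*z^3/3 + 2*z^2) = 4*z^4/3 + 20*z^3/3 - 16*z^2/27 - 16*z/9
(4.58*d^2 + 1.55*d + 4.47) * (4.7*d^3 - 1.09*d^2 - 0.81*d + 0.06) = 21.526*d^5 + 2.2928*d^4 + 15.6097*d^3 - 5.853*d^2 - 3.5277*d + 0.2682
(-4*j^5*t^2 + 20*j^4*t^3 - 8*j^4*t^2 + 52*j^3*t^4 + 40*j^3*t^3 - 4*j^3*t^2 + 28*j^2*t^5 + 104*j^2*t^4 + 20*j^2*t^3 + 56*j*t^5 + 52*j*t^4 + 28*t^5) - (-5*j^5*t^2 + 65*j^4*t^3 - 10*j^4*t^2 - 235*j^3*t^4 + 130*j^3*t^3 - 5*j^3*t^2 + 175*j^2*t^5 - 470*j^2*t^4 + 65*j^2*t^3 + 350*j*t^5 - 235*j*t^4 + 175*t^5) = j^5*t^2 - 45*j^4*t^3 + 2*j^4*t^2 + 287*j^3*t^4 - 90*j^3*t^3 + j^3*t^2 - 147*j^2*t^5 + 574*j^2*t^4 - 45*j^2*t^3 - 294*j*t^5 + 287*j*t^4 - 147*t^5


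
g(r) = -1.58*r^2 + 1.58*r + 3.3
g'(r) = 1.58 - 3.16*r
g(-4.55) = -36.60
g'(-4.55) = 15.96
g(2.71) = -4.02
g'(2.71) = -6.98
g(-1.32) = -1.54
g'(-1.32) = 5.75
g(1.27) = 2.76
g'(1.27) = -2.43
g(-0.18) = 2.96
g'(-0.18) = 2.15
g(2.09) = -0.30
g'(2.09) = -5.02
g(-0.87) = 0.73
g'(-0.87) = 4.33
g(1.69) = 1.46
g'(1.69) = -3.76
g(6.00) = -44.10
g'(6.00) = -17.38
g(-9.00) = -138.90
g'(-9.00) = 30.02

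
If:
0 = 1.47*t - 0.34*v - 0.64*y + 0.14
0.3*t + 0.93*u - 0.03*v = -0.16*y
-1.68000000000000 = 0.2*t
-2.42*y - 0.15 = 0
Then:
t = -8.40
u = 1.57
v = -35.79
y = -0.06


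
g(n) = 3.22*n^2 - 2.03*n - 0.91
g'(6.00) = 36.61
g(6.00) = 102.83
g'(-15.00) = -98.63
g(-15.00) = 754.04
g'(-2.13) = -15.75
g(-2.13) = 18.02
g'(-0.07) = -2.48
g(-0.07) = -0.75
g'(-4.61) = -31.72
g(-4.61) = 76.88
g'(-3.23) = -22.83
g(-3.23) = 39.24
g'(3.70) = 21.80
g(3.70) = 35.66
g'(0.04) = -1.77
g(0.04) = -0.99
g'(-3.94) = -27.40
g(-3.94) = 57.07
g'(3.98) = 23.60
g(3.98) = 42.02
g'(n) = 6.44*n - 2.03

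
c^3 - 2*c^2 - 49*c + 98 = (c - 7)*(c - 2)*(c + 7)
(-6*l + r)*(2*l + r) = -12*l^2 - 4*l*r + r^2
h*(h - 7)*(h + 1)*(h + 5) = h^4 - h^3 - 37*h^2 - 35*h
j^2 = j^2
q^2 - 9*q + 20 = (q - 5)*(q - 4)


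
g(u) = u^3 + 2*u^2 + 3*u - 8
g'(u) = 3*u^2 + 4*u + 3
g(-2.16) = -15.23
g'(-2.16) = 8.36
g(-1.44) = -11.16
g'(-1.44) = 3.46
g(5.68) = 256.82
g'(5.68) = 122.51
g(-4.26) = -61.79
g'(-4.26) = 40.40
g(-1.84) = -12.98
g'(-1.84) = 5.80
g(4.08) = 105.45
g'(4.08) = 69.26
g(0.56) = -5.52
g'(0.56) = 6.18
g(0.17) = -7.43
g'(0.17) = 3.77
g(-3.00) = -26.00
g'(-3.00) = 18.00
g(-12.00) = -1484.00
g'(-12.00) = 387.00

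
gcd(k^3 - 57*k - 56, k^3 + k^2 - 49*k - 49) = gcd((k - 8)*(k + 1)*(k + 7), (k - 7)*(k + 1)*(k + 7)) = k^2 + 8*k + 7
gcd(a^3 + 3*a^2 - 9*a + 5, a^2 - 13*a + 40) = 1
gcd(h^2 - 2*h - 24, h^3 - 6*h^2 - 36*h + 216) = h - 6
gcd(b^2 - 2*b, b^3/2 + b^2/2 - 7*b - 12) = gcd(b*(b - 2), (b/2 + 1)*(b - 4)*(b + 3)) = 1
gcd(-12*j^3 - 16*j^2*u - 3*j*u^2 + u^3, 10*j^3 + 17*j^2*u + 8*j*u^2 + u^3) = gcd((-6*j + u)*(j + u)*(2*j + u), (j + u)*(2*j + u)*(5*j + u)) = 2*j^2 + 3*j*u + u^2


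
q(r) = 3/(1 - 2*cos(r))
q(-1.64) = 2.64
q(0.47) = -3.83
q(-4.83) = 3.92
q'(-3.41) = -0.19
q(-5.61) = -5.32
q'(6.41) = -0.78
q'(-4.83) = -10.17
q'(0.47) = -4.43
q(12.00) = -4.36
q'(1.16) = -135.72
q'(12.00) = 6.81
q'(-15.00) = 0.61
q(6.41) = -3.05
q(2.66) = 1.08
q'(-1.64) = 4.62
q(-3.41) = 1.02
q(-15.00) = 1.19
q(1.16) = 14.90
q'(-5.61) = -11.77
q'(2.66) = -0.36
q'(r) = -6*sin(r)/(1 - 2*cos(r))^2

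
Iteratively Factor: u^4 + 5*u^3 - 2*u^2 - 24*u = (u + 3)*(u^3 + 2*u^2 - 8*u) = (u + 3)*(u + 4)*(u^2 - 2*u) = u*(u + 3)*(u + 4)*(u - 2)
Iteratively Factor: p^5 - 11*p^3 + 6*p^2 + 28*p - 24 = (p - 1)*(p^4 + p^3 - 10*p^2 - 4*p + 24) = (p - 2)*(p - 1)*(p^3 + 3*p^2 - 4*p - 12) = (p - 2)*(p - 1)*(p + 3)*(p^2 - 4) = (p - 2)*(p - 1)*(p + 2)*(p + 3)*(p - 2)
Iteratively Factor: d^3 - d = (d + 1)*(d^2 - d) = d*(d + 1)*(d - 1)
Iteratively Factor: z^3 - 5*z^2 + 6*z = (z)*(z^2 - 5*z + 6) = z*(z - 3)*(z - 2)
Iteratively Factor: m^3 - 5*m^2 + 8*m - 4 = (m - 2)*(m^2 - 3*m + 2) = (m - 2)*(m - 1)*(m - 2)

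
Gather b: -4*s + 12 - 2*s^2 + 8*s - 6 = -2*s^2 + 4*s + 6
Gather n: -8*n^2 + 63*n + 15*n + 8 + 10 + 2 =-8*n^2 + 78*n + 20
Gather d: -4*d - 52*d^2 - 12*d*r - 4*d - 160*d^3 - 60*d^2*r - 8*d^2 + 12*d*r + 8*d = -160*d^3 + d^2*(-60*r - 60)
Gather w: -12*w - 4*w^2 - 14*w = -4*w^2 - 26*w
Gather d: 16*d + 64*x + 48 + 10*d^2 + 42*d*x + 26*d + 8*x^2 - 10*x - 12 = 10*d^2 + d*(42*x + 42) + 8*x^2 + 54*x + 36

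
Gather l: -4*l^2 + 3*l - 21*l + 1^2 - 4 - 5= -4*l^2 - 18*l - 8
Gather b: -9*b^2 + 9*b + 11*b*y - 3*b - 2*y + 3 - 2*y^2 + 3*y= -9*b^2 + b*(11*y + 6) - 2*y^2 + y + 3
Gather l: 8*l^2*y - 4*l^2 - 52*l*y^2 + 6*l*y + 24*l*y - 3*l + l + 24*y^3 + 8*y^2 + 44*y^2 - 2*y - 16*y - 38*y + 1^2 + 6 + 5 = l^2*(8*y - 4) + l*(-52*y^2 + 30*y - 2) + 24*y^3 + 52*y^2 - 56*y + 12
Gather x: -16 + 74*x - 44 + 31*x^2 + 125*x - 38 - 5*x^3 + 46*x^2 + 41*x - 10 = -5*x^3 + 77*x^2 + 240*x - 108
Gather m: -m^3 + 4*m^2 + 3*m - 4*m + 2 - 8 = -m^3 + 4*m^2 - m - 6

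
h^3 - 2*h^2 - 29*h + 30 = (h - 6)*(h - 1)*(h + 5)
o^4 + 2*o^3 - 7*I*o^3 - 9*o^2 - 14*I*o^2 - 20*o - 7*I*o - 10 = (o + 1)^2*(o - 5*I)*(o - 2*I)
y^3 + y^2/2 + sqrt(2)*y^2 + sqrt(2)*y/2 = y*(y + 1/2)*(y + sqrt(2))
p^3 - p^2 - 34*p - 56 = (p - 7)*(p + 2)*(p + 4)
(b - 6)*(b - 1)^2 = b^3 - 8*b^2 + 13*b - 6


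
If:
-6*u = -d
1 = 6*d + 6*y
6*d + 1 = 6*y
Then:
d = 0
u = 0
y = 1/6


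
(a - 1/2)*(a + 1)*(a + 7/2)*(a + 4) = a^4 + 8*a^3 + 69*a^2/4 + 13*a/4 - 7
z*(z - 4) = z^2 - 4*z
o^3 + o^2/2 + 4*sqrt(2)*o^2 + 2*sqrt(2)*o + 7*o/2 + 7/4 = (o + 1/2)*(o + sqrt(2)/2)*(o + 7*sqrt(2)/2)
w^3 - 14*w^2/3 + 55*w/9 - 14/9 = (w - 7/3)*(w - 2)*(w - 1/3)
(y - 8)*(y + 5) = y^2 - 3*y - 40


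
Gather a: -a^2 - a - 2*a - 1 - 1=-a^2 - 3*a - 2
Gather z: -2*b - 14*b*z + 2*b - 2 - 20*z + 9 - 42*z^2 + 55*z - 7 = -42*z^2 + z*(35 - 14*b)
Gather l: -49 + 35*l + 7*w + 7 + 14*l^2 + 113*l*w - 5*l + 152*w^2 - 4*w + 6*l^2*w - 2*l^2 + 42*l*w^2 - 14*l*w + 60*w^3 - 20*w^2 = l^2*(6*w + 12) + l*(42*w^2 + 99*w + 30) + 60*w^3 + 132*w^2 + 3*w - 42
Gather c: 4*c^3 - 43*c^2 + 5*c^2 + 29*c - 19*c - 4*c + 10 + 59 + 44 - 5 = 4*c^3 - 38*c^2 + 6*c + 108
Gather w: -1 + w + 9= w + 8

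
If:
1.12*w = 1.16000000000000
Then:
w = 1.04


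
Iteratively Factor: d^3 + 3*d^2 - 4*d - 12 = (d - 2)*(d^2 + 5*d + 6) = (d - 2)*(d + 2)*(d + 3)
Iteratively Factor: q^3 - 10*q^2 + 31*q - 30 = (q - 3)*(q^2 - 7*q + 10) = (q - 3)*(q - 2)*(q - 5)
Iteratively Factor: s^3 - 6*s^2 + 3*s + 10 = (s + 1)*(s^2 - 7*s + 10) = (s - 5)*(s + 1)*(s - 2)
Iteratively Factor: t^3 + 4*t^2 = (t + 4)*(t^2) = t*(t + 4)*(t)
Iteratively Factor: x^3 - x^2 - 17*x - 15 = (x + 1)*(x^2 - 2*x - 15) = (x - 5)*(x + 1)*(x + 3)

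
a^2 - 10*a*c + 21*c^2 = (a - 7*c)*(a - 3*c)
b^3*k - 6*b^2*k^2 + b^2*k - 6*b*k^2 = b*(b - 6*k)*(b*k + k)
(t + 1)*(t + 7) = t^2 + 8*t + 7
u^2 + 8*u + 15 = (u + 3)*(u + 5)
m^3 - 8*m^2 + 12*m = m*(m - 6)*(m - 2)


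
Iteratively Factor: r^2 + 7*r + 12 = (r + 3)*(r + 4)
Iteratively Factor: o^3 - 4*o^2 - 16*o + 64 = (o - 4)*(o^2 - 16) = (o - 4)^2*(o + 4)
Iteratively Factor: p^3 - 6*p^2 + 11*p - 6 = (p - 1)*(p^2 - 5*p + 6) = (p - 2)*(p - 1)*(p - 3)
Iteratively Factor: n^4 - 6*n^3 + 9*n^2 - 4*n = (n)*(n^3 - 6*n^2 + 9*n - 4) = n*(n - 1)*(n^2 - 5*n + 4) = n*(n - 4)*(n - 1)*(n - 1)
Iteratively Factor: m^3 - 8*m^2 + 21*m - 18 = (m - 3)*(m^2 - 5*m + 6) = (m - 3)*(m - 2)*(m - 3)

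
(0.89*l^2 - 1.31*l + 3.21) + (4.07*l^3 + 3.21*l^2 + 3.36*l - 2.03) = 4.07*l^3 + 4.1*l^2 + 2.05*l + 1.18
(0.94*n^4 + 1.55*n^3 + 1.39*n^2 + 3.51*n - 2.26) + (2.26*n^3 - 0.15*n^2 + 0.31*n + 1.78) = 0.94*n^4 + 3.81*n^3 + 1.24*n^2 + 3.82*n - 0.48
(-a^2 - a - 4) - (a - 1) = -a^2 - 2*a - 3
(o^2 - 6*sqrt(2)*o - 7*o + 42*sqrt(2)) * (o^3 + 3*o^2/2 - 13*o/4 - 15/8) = o^5 - 6*sqrt(2)*o^4 - 11*o^4/2 - 55*o^3/4 + 33*sqrt(2)*o^3 + 167*o^2/8 + 165*sqrt(2)*o^2/2 - 501*sqrt(2)*o/4 + 105*o/8 - 315*sqrt(2)/4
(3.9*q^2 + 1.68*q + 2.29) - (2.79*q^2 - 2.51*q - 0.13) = 1.11*q^2 + 4.19*q + 2.42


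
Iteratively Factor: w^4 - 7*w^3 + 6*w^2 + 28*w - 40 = (w - 2)*(w^3 - 5*w^2 - 4*w + 20) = (w - 5)*(w - 2)*(w^2 - 4) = (w - 5)*(w - 2)^2*(w + 2)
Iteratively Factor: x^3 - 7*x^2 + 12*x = (x)*(x^2 - 7*x + 12) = x*(x - 3)*(x - 4)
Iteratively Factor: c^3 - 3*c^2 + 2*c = (c)*(c^2 - 3*c + 2) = c*(c - 2)*(c - 1)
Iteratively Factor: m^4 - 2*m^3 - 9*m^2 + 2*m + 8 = (m + 1)*(m^3 - 3*m^2 - 6*m + 8) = (m + 1)*(m + 2)*(m^2 - 5*m + 4) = (m - 1)*(m + 1)*(m + 2)*(m - 4)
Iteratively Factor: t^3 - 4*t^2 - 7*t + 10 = (t - 1)*(t^2 - 3*t - 10) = (t - 5)*(t - 1)*(t + 2)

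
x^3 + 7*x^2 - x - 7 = (x - 1)*(x + 1)*(x + 7)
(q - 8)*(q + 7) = q^2 - q - 56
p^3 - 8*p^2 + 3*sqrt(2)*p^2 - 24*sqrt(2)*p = p*(p - 8)*(p + 3*sqrt(2))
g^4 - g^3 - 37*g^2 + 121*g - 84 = (g - 4)*(g - 3)*(g - 1)*(g + 7)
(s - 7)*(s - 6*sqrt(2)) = s^2 - 6*sqrt(2)*s - 7*s + 42*sqrt(2)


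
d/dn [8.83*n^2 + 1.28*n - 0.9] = 17.66*n + 1.28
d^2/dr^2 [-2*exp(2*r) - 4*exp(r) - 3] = (-8*exp(r) - 4)*exp(r)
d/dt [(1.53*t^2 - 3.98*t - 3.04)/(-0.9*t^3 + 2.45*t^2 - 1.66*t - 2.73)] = (1.377*t^4 - 7.164*t^3 - 0.996799999999999*t^2 + 6.5422*t + 5.819)/(0.81*t^6 - 4.41*t^5 + 8.9905*t^4 - 3.22*t^3 - 10.6214*t^2 + 9.0636*t + 7.4529)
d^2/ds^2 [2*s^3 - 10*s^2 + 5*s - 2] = 12*s - 20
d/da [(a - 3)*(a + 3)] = 2*a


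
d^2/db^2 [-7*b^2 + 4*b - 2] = -14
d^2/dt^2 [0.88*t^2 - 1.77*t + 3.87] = 1.76000000000000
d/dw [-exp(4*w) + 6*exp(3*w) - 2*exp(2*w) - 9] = (-4*exp(2*w) + 18*exp(w) - 4)*exp(2*w)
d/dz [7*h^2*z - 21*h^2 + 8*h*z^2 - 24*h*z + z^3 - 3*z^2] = 7*h^2 + 16*h*z - 24*h + 3*z^2 - 6*z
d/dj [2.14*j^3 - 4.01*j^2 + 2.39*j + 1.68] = 6.42*j^2 - 8.02*j + 2.39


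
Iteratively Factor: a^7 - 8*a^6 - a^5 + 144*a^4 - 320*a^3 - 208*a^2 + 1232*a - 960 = (a + 2)*(a^6 - 10*a^5 + 19*a^4 + 106*a^3 - 532*a^2 + 856*a - 480) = (a - 3)*(a + 2)*(a^5 - 7*a^4 - 2*a^3 + 100*a^2 - 232*a + 160) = (a - 3)*(a - 2)*(a + 2)*(a^4 - 5*a^3 - 12*a^2 + 76*a - 80) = (a - 3)*(a - 2)^2*(a + 2)*(a^3 - 3*a^2 - 18*a + 40) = (a - 3)*(a - 2)^2*(a + 2)*(a + 4)*(a^2 - 7*a + 10) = (a - 5)*(a - 3)*(a - 2)^2*(a + 2)*(a + 4)*(a - 2)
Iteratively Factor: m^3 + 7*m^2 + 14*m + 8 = (m + 1)*(m^2 + 6*m + 8) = (m + 1)*(m + 4)*(m + 2)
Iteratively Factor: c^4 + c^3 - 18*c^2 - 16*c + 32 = (c + 4)*(c^3 - 3*c^2 - 6*c + 8) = (c - 4)*(c + 4)*(c^2 + c - 2) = (c - 4)*(c - 1)*(c + 4)*(c + 2)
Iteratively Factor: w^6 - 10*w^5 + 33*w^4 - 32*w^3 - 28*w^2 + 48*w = (w - 2)*(w^5 - 8*w^4 + 17*w^3 + 2*w^2 - 24*w) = (w - 2)^2*(w^4 - 6*w^3 + 5*w^2 + 12*w) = (w - 4)*(w - 2)^2*(w^3 - 2*w^2 - 3*w) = (w - 4)*(w - 3)*(w - 2)^2*(w^2 + w) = w*(w - 4)*(w - 3)*(w - 2)^2*(w + 1)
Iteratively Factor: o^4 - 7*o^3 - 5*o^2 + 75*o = (o - 5)*(o^3 - 2*o^2 - 15*o) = (o - 5)^2*(o^2 + 3*o) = (o - 5)^2*(o + 3)*(o)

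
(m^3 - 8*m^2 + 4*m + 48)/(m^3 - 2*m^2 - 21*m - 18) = (m^2 - 2*m - 8)/(m^2 + 4*m + 3)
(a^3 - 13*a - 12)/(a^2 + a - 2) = (a^3 - 13*a - 12)/(a^2 + a - 2)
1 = 1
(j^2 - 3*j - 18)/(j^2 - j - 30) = (j + 3)/(j + 5)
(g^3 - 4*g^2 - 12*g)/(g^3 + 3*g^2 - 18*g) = (g^2 - 4*g - 12)/(g^2 + 3*g - 18)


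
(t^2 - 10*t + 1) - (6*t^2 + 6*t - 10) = -5*t^2 - 16*t + 11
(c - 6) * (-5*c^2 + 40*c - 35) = -5*c^3 + 70*c^2 - 275*c + 210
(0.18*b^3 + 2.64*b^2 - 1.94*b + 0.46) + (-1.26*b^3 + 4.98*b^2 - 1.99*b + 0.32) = -1.08*b^3 + 7.62*b^2 - 3.93*b + 0.78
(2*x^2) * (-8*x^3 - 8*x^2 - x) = -16*x^5 - 16*x^4 - 2*x^3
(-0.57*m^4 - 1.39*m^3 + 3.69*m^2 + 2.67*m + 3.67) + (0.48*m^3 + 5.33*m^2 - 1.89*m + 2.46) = -0.57*m^4 - 0.91*m^3 + 9.02*m^2 + 0.78*m + 6.13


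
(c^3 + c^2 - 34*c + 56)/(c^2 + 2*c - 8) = (c^2 + 3*c - 28)/(c + 4)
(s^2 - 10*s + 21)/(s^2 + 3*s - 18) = (s - 7)/(s + 6)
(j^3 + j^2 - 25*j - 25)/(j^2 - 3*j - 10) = (j^2 + 6*j + 5)/(j + 2)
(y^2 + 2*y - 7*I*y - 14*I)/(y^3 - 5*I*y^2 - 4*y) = (y^2 + y*(2 - 7*I) - 14*I)/(y*(y^2 - 5*I*y - 4))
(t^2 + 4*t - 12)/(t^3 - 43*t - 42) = (t - 2)/(t^2 - 6*t - 7)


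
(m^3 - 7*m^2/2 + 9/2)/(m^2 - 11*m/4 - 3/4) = 2*(2*m^2 - m - 3)/(4*m + 1)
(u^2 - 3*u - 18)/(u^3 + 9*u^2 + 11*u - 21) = (u - 6)/(u^2 + 6*u - 7)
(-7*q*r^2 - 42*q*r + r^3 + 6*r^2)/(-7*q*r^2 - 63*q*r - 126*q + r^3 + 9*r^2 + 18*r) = r/(r + 3)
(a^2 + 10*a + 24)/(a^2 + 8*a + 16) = (a + 6)/(a + 4)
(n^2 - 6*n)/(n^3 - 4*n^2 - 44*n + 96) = n*(n - 6)/(n^3 - 4*n^2 - 44*n + 96)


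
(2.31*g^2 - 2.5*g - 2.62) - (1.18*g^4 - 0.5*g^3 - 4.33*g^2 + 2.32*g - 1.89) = -1.18*g^4 + 0.5*g^3 + 6.64*g^2 - 4.82*g - 0.73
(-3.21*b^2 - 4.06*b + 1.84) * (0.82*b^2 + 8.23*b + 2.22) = -2.6322*b^4 - 29.7475*b^3 - 39.0312*b^2 + 6.13*b + 4.0848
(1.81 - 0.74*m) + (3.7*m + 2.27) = 2.96*m + 4.08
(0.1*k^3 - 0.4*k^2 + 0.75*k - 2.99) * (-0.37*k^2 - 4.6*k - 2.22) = -0.037*k^5 - 0.312*k^4 + 1.3405*k^3 - 1.4557*k^2 + 12.089*k + 6.6378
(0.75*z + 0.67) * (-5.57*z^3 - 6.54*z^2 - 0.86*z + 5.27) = -4.1775*z^4 - 8.6369*z^3 - 5.0268*z^2 + 3.3763*z + 3.5309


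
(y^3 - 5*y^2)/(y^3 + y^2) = (y - 5)/(y + 1)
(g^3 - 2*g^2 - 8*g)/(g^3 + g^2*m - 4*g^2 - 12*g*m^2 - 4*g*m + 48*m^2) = g*(g + 2)/(g^2 + g*m - 12*m^2)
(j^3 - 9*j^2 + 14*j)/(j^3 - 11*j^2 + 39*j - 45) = j*(j^2 - 9*j + 14)/(j^3 - 11*j^2 + 39*j - 45)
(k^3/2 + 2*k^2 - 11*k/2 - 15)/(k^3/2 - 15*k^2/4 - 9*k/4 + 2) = 2*(k^3 + 4*k^2 - 11*k - 30)/(2*k^3 - 15*k^2 - 9*k + 8)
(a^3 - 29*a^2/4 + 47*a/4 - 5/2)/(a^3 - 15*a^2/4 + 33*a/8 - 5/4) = 2*(4*a^2 - 21*a + 5)/(8*a^2 - 14*a + 5)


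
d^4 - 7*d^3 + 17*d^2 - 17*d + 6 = (d - 3)*(d - 2)*(d - 1)^2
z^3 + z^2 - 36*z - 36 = (z - 6)*(z + 1)*(z + 6)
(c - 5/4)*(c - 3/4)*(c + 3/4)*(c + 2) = c^4 + 3*c^3/4 - 49*c^2/16 - 27*c/64 + 45/32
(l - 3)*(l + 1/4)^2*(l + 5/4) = l^4 - 5*l^3/4 - 73*l^2/16 - 127*l/64 - 15/64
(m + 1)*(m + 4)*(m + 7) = m^3 + 12*m^2 + 39*m + 28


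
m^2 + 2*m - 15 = (m - 3)*(m + 5)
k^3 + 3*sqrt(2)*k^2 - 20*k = k*(k - 2*sqrt(2))*(k + 5*sqrt(2))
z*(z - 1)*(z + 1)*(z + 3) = z^4 + 3*z^3 - z^2 - 3*z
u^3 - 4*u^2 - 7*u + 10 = (u - 5)*(u - 1)*(u + 2)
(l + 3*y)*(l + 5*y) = l^2 + 8*l*y + 15*y^2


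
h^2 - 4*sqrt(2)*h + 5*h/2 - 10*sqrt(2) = (h + 5/2)*(h - 4*sqrt(2))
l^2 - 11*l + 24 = (l - 8)*(l - 3)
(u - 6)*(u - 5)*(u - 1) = u^3 - 12*u^2 + 41*u - 30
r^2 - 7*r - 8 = (r - 8)*(r + 1)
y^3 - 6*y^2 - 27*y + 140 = (y - 7)*(y - 4)*(y + 5)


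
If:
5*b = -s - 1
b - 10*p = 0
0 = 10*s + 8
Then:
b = -1/25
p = -1/250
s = -4/5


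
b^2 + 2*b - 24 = (b - 4)*(b + 6)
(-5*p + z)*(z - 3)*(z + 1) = -5*p*z^2 + 10*p*z + 15*p + z^3 - 2*z^2 - 3*z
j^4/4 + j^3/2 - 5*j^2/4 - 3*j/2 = j*(j/4 + 1/4)*(j - 2)*(j + 3)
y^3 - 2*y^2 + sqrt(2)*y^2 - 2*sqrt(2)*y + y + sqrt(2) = (y - 1)^2*(y + sqrt(2))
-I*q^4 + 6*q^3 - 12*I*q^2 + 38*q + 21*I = (q - 3*I)*(q + I)*(q + 7*I)*(-I*q + 1)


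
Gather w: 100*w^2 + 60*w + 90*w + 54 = 100*w^2 + 150*w + 54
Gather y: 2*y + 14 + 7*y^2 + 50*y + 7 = 7*y^2 + 52*y + 21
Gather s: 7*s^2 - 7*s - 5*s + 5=7*s^2 - 12*s + 5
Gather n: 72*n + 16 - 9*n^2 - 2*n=-9*n^2 + 70*n + 16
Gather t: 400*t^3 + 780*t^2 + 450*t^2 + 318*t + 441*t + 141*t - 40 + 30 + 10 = 400*t^3 + 1230*t^2 + 900*t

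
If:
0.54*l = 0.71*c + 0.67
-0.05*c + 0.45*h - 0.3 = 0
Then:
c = 0.76056338028169*l - 0.943661971830986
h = 0.0845070422535211*l + 0.561815336463224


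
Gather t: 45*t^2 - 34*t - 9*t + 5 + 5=45*t^2 - 43*t + 10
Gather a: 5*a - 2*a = 3*a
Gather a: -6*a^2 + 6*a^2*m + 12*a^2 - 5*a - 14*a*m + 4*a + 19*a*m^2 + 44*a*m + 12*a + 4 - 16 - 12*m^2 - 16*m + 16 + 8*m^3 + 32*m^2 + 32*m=a^2*(6*m + 6) + a*(19*m^2 + 30*m + 11) + 8*m^3 + 20*m^2 + 16*m + 4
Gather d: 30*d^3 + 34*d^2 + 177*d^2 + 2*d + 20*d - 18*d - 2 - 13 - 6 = 30*d^3 + 211*d^2 + 4*d - 21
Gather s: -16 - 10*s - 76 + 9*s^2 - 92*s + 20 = 9*s^2 - 102*s - 72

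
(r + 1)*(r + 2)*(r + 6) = r^3 + 9*r^2 + 20*r + 12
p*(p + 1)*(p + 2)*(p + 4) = p^4 + 7*p^3 + 14*p^2 + 8*p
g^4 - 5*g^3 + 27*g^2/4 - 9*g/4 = g*(g - 3)*(g - 3/2)*(g - 1/2)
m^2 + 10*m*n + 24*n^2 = (m + 4*n)*(m + 6*n)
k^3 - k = k*(k - 1)*(k + 1)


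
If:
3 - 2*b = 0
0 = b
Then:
No Solution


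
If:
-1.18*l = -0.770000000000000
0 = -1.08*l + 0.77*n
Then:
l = 0.65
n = 0.92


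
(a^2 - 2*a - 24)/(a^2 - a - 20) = (a - 6)/(a - 5)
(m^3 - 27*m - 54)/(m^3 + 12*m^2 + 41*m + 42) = (m^2 - 3*m - 18)/(m^2 + 9*m + 14)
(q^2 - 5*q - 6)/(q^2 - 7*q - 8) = (q - 6)/(q - 8)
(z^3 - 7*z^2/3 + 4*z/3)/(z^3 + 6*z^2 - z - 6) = z*(3*z - 4)/(3*(z^2 + 7*z + 6))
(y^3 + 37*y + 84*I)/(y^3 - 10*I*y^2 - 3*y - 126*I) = (y + 4*I)/(y - 6*I)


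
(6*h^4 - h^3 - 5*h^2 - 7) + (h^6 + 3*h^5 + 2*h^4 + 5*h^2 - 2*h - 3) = h^6 + 3*h^5 + 8*h^4 - h^3 - 2*h - 10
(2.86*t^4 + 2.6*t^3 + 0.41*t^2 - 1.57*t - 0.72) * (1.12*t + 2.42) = 3.2032*t^5 + 9.8332*t^4 + 6.7512*t^3 - 0.7662*t^2 - 4.6058*t - 1.7424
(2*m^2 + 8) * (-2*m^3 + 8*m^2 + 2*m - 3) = -4*m^5 + 16*m^4 - 12*m^3 + 58*m^2 + 16*m - 24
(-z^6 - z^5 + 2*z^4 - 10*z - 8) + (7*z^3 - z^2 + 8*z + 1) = -z^6 - z^5 + 2*z^4 + 7*z^3 - z^2 - 2*z - 7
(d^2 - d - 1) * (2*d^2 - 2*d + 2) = 2*d^4 - 4*d^3 + 2*d^2 - 2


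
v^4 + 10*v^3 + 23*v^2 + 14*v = v*(v + 1)*(v + 2)*(v + 7)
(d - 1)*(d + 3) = d^2 + 2*d - 3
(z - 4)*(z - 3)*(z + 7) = z^3 - 37*z + 84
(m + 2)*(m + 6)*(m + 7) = m^3 + 15*m^2 + 68*m + 84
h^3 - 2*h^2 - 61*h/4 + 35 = (h - 7/2)*(h - 5/2)*(h + 4)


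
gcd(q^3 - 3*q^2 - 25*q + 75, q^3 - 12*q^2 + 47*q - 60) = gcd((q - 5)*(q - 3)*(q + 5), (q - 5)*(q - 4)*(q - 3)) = q^2 - 8*q + 15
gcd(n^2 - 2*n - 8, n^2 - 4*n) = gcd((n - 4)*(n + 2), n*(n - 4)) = n - 4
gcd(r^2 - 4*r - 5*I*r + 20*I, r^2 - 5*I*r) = r - 5*I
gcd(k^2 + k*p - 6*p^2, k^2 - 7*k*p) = 1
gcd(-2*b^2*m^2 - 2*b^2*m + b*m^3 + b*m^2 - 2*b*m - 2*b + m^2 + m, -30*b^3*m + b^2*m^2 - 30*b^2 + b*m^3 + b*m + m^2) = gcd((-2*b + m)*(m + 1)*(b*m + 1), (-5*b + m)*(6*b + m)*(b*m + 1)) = b*m + 1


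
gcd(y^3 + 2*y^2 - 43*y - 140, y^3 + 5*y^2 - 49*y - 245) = y^2 - 2*y - 35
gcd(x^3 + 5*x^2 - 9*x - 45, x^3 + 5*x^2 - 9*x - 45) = x^3 + 5*x^2 - 9*x - 45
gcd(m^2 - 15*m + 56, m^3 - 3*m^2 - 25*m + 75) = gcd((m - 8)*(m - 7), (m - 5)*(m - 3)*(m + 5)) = 1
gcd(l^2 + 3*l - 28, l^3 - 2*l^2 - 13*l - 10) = 1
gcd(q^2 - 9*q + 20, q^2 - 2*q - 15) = q - 5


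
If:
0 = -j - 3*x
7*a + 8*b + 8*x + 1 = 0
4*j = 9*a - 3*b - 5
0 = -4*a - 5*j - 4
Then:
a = 1/25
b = -164/375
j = -104/125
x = 104/375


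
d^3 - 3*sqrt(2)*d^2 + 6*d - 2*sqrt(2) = (d - sqrt(2))^3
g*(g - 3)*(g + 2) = g^3 - g^2 - 6*g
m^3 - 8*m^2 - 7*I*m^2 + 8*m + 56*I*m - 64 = (m - 8)*(m - 8*I)*(m + I)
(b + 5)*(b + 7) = b^2 + 12*b + 35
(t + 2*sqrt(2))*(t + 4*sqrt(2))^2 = t^3 + 10*sqrt(2)*t^2 + 64*t + 64*sqrt(2)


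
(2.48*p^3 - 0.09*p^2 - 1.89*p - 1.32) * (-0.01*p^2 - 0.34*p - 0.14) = -0.0248*p^5 - 0.8423*p^4 - 0.2977*p^3 + 0.6684*p^2 + 0.7134*p + 0.1848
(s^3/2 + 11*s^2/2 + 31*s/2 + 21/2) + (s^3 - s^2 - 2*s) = 3*s^3/2 + 9*s^2/2 + 27*s/2 + 21/2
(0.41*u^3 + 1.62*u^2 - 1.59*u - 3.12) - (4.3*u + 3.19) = 0.41*u^3 + 1.62*u^2 - 5.89*u - 6.31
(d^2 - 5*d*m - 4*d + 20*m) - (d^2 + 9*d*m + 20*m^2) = -14*d*m - 4*d - 20*m^2 + 20*m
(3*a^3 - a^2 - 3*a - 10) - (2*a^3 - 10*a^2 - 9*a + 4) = a^3 + 9*a^2 + 6*a - 14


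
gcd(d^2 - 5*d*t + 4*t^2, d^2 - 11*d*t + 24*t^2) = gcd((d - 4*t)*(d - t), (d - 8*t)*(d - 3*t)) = 1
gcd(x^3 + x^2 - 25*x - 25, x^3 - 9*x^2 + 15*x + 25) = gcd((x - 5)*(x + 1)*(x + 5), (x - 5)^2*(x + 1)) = x^2 - 4*x - 5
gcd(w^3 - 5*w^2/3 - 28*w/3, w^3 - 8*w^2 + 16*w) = w^2 - 4*w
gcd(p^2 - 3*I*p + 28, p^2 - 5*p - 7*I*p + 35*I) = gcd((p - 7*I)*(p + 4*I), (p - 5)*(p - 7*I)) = p - 7*I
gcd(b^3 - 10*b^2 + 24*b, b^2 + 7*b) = b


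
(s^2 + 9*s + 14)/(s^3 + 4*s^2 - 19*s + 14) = (s + 2)/(s^2 - 3*s + 2)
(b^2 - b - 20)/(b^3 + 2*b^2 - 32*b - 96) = (b - 5)/(b^2 - 2*b - 24)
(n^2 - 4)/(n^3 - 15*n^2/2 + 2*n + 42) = 2*(n - 2)/(2*n^2 - 19*n + 42)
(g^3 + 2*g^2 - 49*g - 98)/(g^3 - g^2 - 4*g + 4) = (g^2 - 49)/(g^2 - 3*g + 2)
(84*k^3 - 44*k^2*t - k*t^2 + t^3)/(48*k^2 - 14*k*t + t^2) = (-14*k^2 + 5*k*t + t^2)/(-8*k + t)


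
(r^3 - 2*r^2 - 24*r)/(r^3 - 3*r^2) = (r^2 - 2*r - 24)/(r*(r - 3))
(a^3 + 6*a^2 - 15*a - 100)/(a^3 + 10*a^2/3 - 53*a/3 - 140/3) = 3*(a + 5)/(3*a + 7)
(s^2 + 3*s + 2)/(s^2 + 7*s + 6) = (s + 2)/(s + 6)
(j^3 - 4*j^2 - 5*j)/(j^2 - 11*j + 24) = j*(j^2 - 4*j - 5)/(j^2 - 11*j + 24)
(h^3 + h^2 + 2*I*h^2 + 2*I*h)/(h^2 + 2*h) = (h^2 + h + 2*I*h + 2*I)/(h + 2)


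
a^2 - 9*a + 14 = (a - 7)*(a - 2)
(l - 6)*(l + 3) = l^2 - 3*l - 18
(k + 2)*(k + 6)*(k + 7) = k^3 + 15*k^2 + 68*k + 84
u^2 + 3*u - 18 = (u - 3)*(u + 6)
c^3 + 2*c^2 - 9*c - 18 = (c - 3)*(c + 2)*(c + 3)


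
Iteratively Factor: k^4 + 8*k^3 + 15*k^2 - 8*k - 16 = (k + 4)*(k^3 + 4*k^2 - k - 4) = (k + 1)*(k + 4)*(k^2 + 3*k - 4) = (k - 1)*(k + 1)*(k + 4)*(k + 4)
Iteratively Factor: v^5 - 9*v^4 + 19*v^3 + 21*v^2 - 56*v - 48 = (v + 1)*(v^4 - 10*v^3 + 29*v^2 - 8*v - 48) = (v + 1)^2*(v^3 - 11*v^2 + 40*v - 48) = (v - 4)*(v + 1)^2*(v^2 - 7*v + 12) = (v - 4)^2*(v + 1)^2*(v - 3)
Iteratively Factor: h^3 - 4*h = (h - 2)*(h^2 + 2*h) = h*(h - 2)*(h + 2)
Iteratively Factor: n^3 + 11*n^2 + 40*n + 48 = (n + 3)*(n^2 + 8*n + 16) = (n + 3)*(n + 4)*(n + 4)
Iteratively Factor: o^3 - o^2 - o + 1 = (o + 1)*(o^2 - 2*o + 1) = (o - 1)*(o + 1)*(o - 1)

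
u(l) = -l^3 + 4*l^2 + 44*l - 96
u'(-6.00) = -112.00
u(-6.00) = 0.00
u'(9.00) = -127.00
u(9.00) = -105.00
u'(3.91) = 29.42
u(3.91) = 77.42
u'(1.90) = 48.37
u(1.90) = -4.82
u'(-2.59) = 3.16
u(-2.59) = -165.75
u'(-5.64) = -96.55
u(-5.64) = -37.52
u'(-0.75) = 36.31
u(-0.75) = -126.33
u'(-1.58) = 23.87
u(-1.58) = -151.59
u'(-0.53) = 38.92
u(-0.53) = -118.05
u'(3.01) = 40.90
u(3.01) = 45.41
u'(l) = -3*l^2 + 8*l + 44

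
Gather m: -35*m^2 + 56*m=-35*m^2 + 56*m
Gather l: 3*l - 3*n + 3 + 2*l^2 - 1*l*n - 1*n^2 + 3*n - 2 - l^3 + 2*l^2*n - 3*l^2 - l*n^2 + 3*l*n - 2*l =-l^3 + l^2*(2*n - 1) + l*(-n^2 + 2*n + 1) - n^2 + 1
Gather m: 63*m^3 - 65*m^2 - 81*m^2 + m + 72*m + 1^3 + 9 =63*m^3 - 146*m^2 + 73*m + 10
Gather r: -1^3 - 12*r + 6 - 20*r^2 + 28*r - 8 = -20*r^2 + 16*r - 3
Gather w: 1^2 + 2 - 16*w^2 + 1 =4 - 16*w^2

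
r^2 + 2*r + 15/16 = (r + 3/4)*(r + 5/4)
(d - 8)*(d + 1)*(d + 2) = d^3 - 5*d^2 - 22*d - 16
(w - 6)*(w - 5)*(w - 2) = w^3 - 13*w^2 + 52*w - 60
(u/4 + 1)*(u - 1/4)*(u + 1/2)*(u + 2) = u^4/4 + 25*u^3/16 + 75*u^2/32 + 5*u/16 - 1/4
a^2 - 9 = (a - 3)*(a + 3)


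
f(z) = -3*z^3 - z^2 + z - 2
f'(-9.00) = -710.00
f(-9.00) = 2095.00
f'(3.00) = -86.00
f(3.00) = -89.00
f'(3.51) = -116.90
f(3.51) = -140.54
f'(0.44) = -1.62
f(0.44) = -2.01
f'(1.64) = -26.49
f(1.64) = -16.28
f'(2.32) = -52.08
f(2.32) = -42.52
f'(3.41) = -110.47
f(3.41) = -129.17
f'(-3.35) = -93.30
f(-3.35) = 96.21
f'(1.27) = -16.06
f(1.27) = -8.49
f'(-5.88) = -298.41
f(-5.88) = 567.44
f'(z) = -9*z^2 - 2*z + 1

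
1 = 1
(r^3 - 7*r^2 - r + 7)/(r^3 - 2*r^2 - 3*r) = (r^2 - 8*r + 7)/(r*(r - 3))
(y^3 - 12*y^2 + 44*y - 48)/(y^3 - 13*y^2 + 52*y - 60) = (y - 4)/(y - 5)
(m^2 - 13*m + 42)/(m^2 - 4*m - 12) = (m - 7)/(m + 2)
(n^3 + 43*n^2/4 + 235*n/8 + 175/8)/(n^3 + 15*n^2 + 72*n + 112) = (8*n^2 + 30*n + 25)/(8*(n^2 + 8*n + 16))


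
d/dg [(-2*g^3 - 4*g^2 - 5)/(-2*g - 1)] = 2*(4*g^3 + 7*g^2 + 4*g - 5)/(4*g^2 + 4*g + 1)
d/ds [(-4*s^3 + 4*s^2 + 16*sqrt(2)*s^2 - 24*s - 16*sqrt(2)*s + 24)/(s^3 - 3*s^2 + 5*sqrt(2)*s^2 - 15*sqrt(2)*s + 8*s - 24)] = 4*(-9*sqrt(2)*s^4 + 2*s^4 - 4*s^3 + 38*sqrt(2)*s^3 - 36*s^2 + 35*sqrt(2)*s^2 - 252*sqrt(2)*s - 12*s + 96 + 186*sqrt(2))/(s^6 - 6*s^5 + 10*sqrt(2)*s^5 - 60*sqrt(2)*s^4 + 75*s^4 - 396*s^3 + 170*sqrt(2)*s^3 - 480*sqrt(2)*s^2 + 658*s^2 - 384*s + 720*sqrt(2)*s + 576)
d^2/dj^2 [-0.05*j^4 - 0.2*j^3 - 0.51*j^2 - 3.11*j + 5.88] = -0.6*j^2 - 1.2*j - 1.02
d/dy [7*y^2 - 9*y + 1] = 14*y - 9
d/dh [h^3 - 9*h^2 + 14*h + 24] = 3*h^2 - 18*h + 14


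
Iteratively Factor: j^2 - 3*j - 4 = (j - 4)*(j + 1)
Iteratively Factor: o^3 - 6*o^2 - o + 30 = (o - 5)*(o^2 - o - 6) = (o - 5)*(o - 3)*(o + 2)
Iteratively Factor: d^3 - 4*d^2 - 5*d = (d + 1)*(d^2 - 5*d) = (d - 5)*(d + 1)*(d)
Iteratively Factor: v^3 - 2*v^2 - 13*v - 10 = (v + 1)*(v^2 - 3*v - 10) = (v - 5)*(v + 1)*(v + 2)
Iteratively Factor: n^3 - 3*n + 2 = (n + 2)*(n^2 - 2*n + 1) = (n - 1)*(n + 2)*(n - 1)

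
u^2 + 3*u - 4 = (u - 1)*(u + 4)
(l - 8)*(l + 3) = l^2 - 5*l - 24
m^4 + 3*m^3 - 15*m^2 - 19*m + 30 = (m - 3)*(m - 1)*(m + 2)*(m + 5)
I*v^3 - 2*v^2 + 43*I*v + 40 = (v - 5*I)*(v + 8*I)*(I*v + 1)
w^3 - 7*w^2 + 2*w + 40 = (w - 5)*(w - 4)*(w + 2)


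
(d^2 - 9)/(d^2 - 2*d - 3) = (d + 3)/(d + 1)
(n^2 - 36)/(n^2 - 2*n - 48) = (n - 6)/(n - 8)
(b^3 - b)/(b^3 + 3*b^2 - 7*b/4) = 4*(b^2 - 1)/(4*b^2 + 12*b - 7)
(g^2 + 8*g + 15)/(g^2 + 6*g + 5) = (g + 3)/(g + 1)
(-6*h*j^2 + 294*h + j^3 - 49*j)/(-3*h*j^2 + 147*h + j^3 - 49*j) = (6*h - j)/(3*h - j)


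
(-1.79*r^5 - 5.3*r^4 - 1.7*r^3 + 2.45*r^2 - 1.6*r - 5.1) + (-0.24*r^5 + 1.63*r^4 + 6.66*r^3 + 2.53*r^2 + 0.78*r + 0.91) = -2.03*r^5 - 3.67*r^4 + 4.96*r^3 + 4.98*r^2 - 0.82*r - 4.19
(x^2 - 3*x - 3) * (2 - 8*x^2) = -8*x^4 + 24*x^3 + 26*x^2 - 6*x - 6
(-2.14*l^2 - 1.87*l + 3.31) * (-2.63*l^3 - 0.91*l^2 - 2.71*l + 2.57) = 5.6282*l^5 + 6.8655*l^4 - 1.2042*l^3 - 3.4442*l^2 - 13.776*l + 8.5067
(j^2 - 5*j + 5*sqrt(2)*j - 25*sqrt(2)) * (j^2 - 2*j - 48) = j^4 - 7*j^3 + 5*sqrt(2)*j^3 - 35*sqrt(2)*j^2 - 38*j^2 - 190*sqrt(2)*j + 240*j + 1200*sqrt(2)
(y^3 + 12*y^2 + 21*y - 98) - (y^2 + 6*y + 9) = y^3 + 11*y^2 + 15*y - 107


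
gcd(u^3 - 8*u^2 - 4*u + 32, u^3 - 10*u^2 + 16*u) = u^2 - 10*u + 16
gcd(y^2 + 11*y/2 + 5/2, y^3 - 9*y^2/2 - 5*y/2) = y + 1/2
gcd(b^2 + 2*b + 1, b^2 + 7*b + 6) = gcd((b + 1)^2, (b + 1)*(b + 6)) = b + 1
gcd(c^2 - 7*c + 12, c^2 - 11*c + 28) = c - 4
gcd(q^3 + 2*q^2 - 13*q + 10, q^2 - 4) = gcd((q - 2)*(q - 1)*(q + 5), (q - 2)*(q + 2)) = q - 2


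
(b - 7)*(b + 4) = b^2 - 3*b - 28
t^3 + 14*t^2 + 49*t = t*(t + 7)^2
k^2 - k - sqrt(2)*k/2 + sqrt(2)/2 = (k - 1)*(k - sqrt(2)/2)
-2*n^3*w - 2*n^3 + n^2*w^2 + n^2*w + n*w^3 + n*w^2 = (-n + w)*(2*n + w)*(n*w + n)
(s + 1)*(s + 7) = s^2 + 8*s + 7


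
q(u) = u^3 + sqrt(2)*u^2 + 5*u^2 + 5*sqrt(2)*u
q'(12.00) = 593.01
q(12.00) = 2736.50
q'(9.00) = 365.53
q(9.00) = 1312.19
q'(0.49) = 14.08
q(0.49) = 5.12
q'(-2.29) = -6.57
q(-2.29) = 5.44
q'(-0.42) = 2.21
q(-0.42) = -1.91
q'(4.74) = 135.28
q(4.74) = 284.13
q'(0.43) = 13.14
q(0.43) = 4.31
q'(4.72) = 134.46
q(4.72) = 281.43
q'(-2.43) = -6.39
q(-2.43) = 6.34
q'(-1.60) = -5.77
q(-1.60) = 1.01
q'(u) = 3*u^2 + 2*sqrt(2)*u + 10*u + 5*sqrt(2)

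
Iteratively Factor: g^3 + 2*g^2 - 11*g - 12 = (g + 1)*(g^2 + g - 12) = (g - 3)*(g + 1)*(g + 4)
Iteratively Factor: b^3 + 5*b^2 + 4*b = (b + 1)*(b^2 + 4*b) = b*(b + 1)*(b + 4)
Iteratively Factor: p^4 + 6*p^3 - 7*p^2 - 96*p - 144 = (p + 4)*(p^3 + 2*p^2 - 15*p - 36) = (p + 3)*(p + 4)*(p^2 - p - 12) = (p - 4)*(p + 3)*(p + 4)*(p + 3)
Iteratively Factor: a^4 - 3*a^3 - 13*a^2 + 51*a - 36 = (a + 4)*(a^3 - 7*a^2 + 15*a - 9) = (a - 3)*(a + 4)*(a^2 - 4*a + 3) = (a - 3)^2*(a + 4)*(a - 1)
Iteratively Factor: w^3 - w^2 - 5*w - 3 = (w - 3)*(w^2 + 2*w + 1) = (w - 3)*(w + 1)*(w + 1)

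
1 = 1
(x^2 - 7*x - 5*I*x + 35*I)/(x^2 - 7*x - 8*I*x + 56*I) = (x - 5*I)/(x - 8*I)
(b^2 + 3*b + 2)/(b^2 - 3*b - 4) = (b + 2)/(b - 4)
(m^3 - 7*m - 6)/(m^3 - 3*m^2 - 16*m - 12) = (m - 3)/(m - 6)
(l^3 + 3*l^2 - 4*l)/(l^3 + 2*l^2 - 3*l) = (l + 4)/(l + 3)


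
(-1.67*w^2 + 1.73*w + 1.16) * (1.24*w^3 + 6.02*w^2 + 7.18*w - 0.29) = -2.0708*w^5 - 7.9082*w^4 - 0.137600000000001*w^3 + 19.8889*w^2 + 7.8271*w - 0.3364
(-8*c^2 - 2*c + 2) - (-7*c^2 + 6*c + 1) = -c^2 - 8*c + 1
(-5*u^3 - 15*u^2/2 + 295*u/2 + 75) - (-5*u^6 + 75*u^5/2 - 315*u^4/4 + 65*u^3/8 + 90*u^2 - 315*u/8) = 5*u^6 - 75*u^5/2 + 315*u^4/4 - 105*u^3/8 - 195*u^2/2 + 1495*u/8 + 75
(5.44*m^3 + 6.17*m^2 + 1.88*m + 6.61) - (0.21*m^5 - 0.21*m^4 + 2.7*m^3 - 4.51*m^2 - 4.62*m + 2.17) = -0.21*m^5 + 0.21*m^4 + 2.74*m^3 + 10.68*m^2 + 6.5*m + 4.44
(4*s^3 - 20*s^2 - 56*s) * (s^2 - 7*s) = 4*s^5 - 48*s^4 + 84*s^3 + 392*s^2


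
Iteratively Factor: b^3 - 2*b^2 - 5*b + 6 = (b - 1)*(b^2 - b - 6) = (b - 3)*(b - 1)*(b + 2)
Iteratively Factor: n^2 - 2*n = (n)*(n - 2)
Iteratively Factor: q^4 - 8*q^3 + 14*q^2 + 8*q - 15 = (q - 1)*(q^3 - 7*q^2 + 7*q + 15) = (q - 1)*(q + 1)*(q^2 - 8*q + 15) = (q - 3)*(q - 1)*(q + 1)*(q - 5)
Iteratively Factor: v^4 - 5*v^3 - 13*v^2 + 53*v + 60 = (v - 4)*(v^3 - v^2 - 17*v - 15) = (v - 5)*(v - 4)*(v^2 + 4*v + 3) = (v - 5)*(v - 4)*(v + 1)*(v + 3)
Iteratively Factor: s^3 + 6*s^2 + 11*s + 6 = (s + 2)*(s^2 + 4*s + 3) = (s + 1)*(s + 2)*(s + 3)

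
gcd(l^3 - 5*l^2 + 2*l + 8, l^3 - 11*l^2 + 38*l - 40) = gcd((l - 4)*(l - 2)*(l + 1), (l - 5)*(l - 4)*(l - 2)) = l^2 - 6*l + 8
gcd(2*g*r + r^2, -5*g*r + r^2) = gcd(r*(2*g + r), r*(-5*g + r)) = r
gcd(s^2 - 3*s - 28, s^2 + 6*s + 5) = 1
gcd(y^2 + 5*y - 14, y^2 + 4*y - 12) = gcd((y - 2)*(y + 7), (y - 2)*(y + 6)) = y - 2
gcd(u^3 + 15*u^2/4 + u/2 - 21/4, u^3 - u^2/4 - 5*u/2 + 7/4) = u^2 + 3*u/4 - 7/4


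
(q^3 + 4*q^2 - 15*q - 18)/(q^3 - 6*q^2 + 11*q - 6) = (q^2 + 7*q + 6)/(q^2 - 3*q + 2)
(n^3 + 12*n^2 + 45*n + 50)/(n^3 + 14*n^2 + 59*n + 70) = (n + 5)/(n + 7)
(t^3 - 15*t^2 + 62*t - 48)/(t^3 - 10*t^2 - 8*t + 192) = (t - 1)/(t + 4)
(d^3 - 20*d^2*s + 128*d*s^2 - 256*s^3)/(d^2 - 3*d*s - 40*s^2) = (d^2 - 12*d*s + 32*s^2)/(d + 5*s)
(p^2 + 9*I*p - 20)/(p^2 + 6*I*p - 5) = (p + 4*I)/(p + I)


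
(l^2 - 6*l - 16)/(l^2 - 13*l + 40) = (l + 2)/(l - 5)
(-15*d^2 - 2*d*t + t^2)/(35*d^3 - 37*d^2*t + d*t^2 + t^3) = (3*d + t)/(-7*d^2 + 6*d*t + t^2)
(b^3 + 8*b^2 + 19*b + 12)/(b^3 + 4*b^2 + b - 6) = (b^2 + 5*b + 4)/(b^2 + b - 2)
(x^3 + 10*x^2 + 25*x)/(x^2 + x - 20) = x*(x + 5)/(x - 4)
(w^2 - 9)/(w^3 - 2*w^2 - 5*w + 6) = (w + 3)/(w^2 + w - 2)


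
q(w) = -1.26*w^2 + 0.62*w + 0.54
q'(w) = 0.62 - 2.52*w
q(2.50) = -5.78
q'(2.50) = -5.68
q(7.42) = -64.23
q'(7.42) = -18.08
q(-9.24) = -112.76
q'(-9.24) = 23.90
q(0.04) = 0.56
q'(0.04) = 0.52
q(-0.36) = 0.15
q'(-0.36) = 1.53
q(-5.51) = -41.13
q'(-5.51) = 14.51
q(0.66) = 0.40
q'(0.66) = -1.04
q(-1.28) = -2.32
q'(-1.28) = 3.85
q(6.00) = -41.10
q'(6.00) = -14.50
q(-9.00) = -107.10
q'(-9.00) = 23.30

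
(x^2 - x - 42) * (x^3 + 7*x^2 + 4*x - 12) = x^5 + 6*x^4 - 45*x^3 - 310*x^2 - 156*x + 504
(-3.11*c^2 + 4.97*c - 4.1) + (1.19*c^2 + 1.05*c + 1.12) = -1.92*c^2 + 6.02*c - 2.98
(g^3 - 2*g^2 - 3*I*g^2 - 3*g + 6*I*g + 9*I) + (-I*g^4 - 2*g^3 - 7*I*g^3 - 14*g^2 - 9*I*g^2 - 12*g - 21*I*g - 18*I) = -I*g^4 - g^3 - 7*I*g^3 - 16*g^2 - 12*I*g^2 - 15*g - 15*I*g - 9*I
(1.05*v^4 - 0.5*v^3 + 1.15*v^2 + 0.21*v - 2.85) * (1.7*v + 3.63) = 1.785*v^5 + 2.9615*v^4 + 0.14*v^3 + 4.5315*v^2 - 4.0827*v - 10.3455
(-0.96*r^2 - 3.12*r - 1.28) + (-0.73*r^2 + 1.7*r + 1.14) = -1.69*r^2 - 1.42*r - 0.14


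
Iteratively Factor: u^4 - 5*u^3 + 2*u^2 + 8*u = (u - 2)*(u^3 - 3*u^2 - 4*u) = u*(u - 2)*(u^2 - 3*u - 4) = u*(u - 2)*(u + 1)*(u - 4)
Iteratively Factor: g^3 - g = (g)*(g^2 - 1) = g*(g - 1)*(g + 1)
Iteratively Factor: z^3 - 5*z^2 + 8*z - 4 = (z - 2)*(z^2 - 3*z + 2) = (z - 2)^2*(z - 1)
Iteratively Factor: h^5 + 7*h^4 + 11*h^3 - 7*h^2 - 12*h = (h + 3)*(h^4 + 4*h^3 - h^2 - 4*h) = (h - 1)*(h + 3)*(h^3 + 5*h^2 + 4*h) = h*(h - 1)*(h + 3)*(h^2 + 5*h + 4) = h*(h - 1)*(h + 1)*(h + 3)*(h + 4)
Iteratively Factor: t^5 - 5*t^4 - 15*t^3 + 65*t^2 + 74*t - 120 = (t - 4)*(t^4 - t^3 - 19*t^2 - 11*t + 30) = (t - 5)*(t - 4)*(t^3 + 4*t^2 + t - 6) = (t - 5)*(t - 4)*(t + 3)*(t^2 + t - 2) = (t - 5)*(t - 4)*(t - 1)*(t + 3)*(t + 2)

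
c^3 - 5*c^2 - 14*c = c*(c - 7)*(c + 2)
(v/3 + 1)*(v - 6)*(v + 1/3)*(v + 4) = v^4/3 + 4*v^3/9 - 89*v^2/9 - 82*v/3 - 8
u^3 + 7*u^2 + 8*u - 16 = (u - 1)*(u + 4)^2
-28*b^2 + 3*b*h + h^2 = (-4*b + h)*(7*b + h)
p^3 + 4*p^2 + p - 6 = (p - 1)*(p + 2)*(p + 3)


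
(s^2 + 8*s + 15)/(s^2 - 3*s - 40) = (s + 3)/(s - 8)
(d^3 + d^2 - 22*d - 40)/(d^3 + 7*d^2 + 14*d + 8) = (d - 5)/(d + 1)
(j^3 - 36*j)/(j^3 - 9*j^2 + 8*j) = (j^2 - 36)/(j^2 - 9*j + 8)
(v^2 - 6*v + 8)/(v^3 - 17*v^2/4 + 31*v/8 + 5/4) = 8*(v - 4)/(8*v^2 - 18*v - 5)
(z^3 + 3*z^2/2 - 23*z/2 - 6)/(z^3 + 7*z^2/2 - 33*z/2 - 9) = (z + 4)/(z + 6)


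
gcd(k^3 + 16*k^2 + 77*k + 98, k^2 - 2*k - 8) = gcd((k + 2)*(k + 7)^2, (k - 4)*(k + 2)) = k + 2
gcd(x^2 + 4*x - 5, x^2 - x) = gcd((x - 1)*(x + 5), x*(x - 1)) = x - 1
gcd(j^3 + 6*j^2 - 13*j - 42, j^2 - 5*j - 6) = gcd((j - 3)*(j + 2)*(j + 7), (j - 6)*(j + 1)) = 1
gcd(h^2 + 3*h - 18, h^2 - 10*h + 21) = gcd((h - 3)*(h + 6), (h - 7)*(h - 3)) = h - 3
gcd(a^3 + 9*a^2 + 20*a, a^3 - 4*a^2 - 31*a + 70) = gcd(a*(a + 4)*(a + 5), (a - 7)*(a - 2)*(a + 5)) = a + 5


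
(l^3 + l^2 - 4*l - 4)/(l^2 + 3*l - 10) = (l^2 + 3*l + 2)/(l + 5)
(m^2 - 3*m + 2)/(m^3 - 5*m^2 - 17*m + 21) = (m - 2)/(m^2 - 4*m - 21)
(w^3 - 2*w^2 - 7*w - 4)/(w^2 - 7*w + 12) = (w^2 + 2*w + 1)/(w - 3)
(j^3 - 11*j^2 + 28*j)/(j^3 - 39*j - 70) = j*(j - 4)/(j^2 + 7*j + 10)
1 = 1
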